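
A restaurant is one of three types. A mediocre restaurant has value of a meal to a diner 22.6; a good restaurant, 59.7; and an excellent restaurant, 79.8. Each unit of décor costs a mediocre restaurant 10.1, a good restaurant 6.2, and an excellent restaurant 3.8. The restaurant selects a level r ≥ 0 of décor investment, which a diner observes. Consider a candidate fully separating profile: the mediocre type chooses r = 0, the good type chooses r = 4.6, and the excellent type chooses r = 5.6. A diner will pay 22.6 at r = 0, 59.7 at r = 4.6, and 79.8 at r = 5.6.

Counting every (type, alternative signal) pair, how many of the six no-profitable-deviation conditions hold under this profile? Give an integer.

4

Excellent (own payoff 79.8 − 3.8×5.6 = 58.52): to r=0 gives 22.6 → no gain ✓; to r=4.6 gives 59.7 − 3.8×4.6 = 42.22 → no gain ✓.
Good (own payoff 59.7 − 6.2×4.6 = 31.18): to r=0 gives 22.6 → no gain ✓; to r=5.6 gives 79.8 − 6.2×5.6 = 45.08 → profitable ✗.
Mediocre (own payoff 22.6): to r=4.6 gives 59.7 − 10.1×4.6 = 13.24 → no gain ✓; to r=5.6 gives 79.8 − 10.1×5.6 = 23.24 → profitable ✗.
4 of the 6 constraints hold; not an equilibrium.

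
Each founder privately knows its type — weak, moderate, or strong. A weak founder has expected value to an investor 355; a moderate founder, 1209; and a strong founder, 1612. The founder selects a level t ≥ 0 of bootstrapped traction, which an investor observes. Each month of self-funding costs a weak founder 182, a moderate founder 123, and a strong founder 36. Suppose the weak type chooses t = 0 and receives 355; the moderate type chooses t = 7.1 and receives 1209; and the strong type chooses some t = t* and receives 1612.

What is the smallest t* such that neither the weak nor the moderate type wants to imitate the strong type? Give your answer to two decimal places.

10.38

Moderate type (on-path payoff 1209 − 123×7.1 = 335.7) won't mimic when 335.7 ≥ 1612 − 123·t*, i.e. t* ≥ 10.38.
Weak type (on-path payoff 355) won't mimic when 355 ≥ 1612 − 182·t*, i.e. t* ≥ 6.91.
Both must hold, so t* = max(6.91, 10.38) = 10.38. The moderate type's constraint binds.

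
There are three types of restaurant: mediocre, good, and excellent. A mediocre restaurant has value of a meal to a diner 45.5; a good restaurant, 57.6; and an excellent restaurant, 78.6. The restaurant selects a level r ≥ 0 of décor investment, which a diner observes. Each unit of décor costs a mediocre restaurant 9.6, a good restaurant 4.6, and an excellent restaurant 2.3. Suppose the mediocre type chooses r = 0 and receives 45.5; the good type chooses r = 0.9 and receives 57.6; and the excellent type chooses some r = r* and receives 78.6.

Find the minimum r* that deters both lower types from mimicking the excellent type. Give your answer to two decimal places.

Good type (on-path payoff 57.6 − 4.6×0.9 = 53.46) won't mimic when 53.46 ≥ 78.6 − 4.6·r*, i.e. r* ≥ 5.47.
Mediocre type (on-path payoff 45.5) won't mimic when 45.5 ≥ 78.6 − 9.6·r*, i.e. r* ≥ 3.45.
Both must hold, so r* = max(3.45, 5.47) = 5.47. The good type's constraint binds.

5.47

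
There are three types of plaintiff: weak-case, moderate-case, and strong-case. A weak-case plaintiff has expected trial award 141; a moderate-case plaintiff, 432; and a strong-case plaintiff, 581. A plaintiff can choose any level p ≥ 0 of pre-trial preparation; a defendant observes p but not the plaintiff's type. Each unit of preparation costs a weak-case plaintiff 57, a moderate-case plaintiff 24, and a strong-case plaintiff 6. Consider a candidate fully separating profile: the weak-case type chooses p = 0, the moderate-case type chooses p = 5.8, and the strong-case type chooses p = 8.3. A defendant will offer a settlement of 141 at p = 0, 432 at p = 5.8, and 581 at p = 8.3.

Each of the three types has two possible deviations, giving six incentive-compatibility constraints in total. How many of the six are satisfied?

Weak-case (own payoff 141): to p=5.8 gives 432 − 57×5.8 = 101.4 → no gain ✓; to p=8.3 gives 581 − 57×8.3 = 107.9 → no gain ✓.
Moderate-case (own payoff 432 − 24×5.8 = 292.8): to p=0 gives 141 → no gain ✓; to p=8.3 gives 581 − 24×8.3 = 381.8 → profitable ✗.
Strong-case (own payoff 581 − 6×8.3 = 531.2): to p=0 gives 141 → no gain ✓; to p=5.8 gives 432 − 6×5.8 = 397.2 → no gain ✓.
5 of the 6 constraints hold; not an equilibrium.

5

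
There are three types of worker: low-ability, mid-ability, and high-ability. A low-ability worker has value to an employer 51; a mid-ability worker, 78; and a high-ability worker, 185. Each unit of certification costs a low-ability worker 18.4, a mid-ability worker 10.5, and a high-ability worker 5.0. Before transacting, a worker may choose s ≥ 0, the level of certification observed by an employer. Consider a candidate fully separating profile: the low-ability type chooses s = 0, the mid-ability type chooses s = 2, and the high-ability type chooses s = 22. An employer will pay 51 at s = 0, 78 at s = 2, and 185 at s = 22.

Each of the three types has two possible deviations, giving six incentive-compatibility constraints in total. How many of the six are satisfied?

Mid-ability (own payoff 78 − 10.5×2 = 57): to s=0 gives 51 → no gain ✓; to s=22 gives 185 − 10.5×22 = -46 → no gain ✓.
Low-ability (own payoff 51): to s=2 gives 78 − 18.4×2 = 41.2 → no gain ✓; to s=22 gives 185 − 18.4×22 = -219.8 → no gain ✓.
High-ability (own payoff 185 − 5.0×22 = 75): to s=0 gives 51 → no gain ✓; to s=2 gives 78 − 5.0×2 = 68 → no gain ✓.
6 of the 6 constraints hold; this profile is a separating equilibrium.

6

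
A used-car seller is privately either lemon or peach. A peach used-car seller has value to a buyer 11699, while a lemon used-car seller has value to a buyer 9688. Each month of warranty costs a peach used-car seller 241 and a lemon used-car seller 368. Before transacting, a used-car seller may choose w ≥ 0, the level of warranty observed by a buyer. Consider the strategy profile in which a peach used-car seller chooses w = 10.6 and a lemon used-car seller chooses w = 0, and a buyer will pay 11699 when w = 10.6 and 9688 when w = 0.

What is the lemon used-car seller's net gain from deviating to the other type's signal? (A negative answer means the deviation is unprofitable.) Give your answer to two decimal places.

-1889.80

Playing w = 0 the lemon used-car seller receives 9688.
Deviating to w = 10.6 brings payment 11699 at cost 368 × 10.6 = 3900.8, netting 7798.2.
Gain from deviating: 7798.2 − 9688 = -1889.80.
The gain is negative, so the lemon type's incentive-compatibility constraint is satisfied.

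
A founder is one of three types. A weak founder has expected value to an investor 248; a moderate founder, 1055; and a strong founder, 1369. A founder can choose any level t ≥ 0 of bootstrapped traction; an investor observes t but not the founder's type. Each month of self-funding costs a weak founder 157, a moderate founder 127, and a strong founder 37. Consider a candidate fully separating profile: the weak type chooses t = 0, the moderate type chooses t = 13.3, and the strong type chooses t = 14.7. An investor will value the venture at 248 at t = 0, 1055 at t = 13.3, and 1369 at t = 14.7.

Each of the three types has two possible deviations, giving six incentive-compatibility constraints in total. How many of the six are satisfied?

4

Strong (own payoff 1369 − 37×14.7 = 825.1): to t=0 gives 248 → no gain ✓; to t=13.3 gives 1055 − 37×13.3 = 562.9 → no gain ✓.
Weak (own payoff 248): to t=13.3 gives 1055 − 157×13.3 = -1033.1 → no gain ✓; to t=14.7 gives 1369 − 157×14.7 = -938.9 → no gain ✓.
Moderate (own payoff 1055 − 127×13.3 = -634.1): to t=0 gives 248 → profitable ✗; to t=14.7 gives 1369 − 127×14.7 = -497.9 → profitable ✗.
4 of the 6 constraints hold; not an equilibrium.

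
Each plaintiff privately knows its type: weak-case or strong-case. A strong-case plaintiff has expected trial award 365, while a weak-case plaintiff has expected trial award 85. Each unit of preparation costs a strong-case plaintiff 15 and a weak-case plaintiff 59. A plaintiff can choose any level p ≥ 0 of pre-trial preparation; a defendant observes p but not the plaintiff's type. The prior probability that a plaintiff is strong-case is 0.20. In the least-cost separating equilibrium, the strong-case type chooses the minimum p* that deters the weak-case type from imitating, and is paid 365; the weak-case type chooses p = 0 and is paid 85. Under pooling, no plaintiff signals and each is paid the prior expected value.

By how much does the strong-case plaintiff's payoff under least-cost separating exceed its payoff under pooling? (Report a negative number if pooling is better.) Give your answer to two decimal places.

152.81

Least-cost separating signal: p* solves 85 = 365 − 59·p*, so p* = (365 − 85)/59 ≈ 4.7458.
Strong-case type's separating payoff: 365 − 15 × p* = 365 − 15 × (365 − 85)/59 = 365 − 4200/59 ≈ 293.8136.
Pooling payoff: 0.20 × 365 + 0.80 × 85 = 141.
Difference: 293.8136 − 141 = 152.8136, i.e. 152.81 to two decimal places.
The strong-case type prefers to separate.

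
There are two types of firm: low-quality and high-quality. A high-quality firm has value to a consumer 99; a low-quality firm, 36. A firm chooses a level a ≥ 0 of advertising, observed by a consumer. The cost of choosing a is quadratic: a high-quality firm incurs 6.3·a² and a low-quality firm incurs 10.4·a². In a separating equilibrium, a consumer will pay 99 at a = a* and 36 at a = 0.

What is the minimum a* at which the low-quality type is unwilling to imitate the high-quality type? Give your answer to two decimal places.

2.46

The low-quality type at a = 0 receives 36; imitating at a* yields 99 − 10.4·a*².
Indifference: 36 = 99 − 10.4·a*², so a*² = (99 − 36) / 10.4 ≈ 6.0577.
a* = √6.0577 ≈ 2.46.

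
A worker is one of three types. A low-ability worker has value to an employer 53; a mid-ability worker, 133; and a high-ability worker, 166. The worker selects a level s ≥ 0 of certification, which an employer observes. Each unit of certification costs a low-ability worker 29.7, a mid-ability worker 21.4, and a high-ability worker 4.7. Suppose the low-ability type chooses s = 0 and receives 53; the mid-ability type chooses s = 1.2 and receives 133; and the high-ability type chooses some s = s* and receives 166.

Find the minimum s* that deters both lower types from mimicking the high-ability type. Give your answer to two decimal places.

3.80

Low-ability type (on-path payoff 53) won't mimic when 53 ≥ 166 − 29.7·s*, i.e. s* ≥ 3.80.
Mid-ability type (on-path payoff 133 − 21.4×1.2 = 107.32) won't mimic when 107.32 ≥ 166 − 21.4·s*, i.e. s* ≥ 2.74.
Both must hold, so s* = max(3.80, 2.74) = 3.80. The low-ability type's constraint binds.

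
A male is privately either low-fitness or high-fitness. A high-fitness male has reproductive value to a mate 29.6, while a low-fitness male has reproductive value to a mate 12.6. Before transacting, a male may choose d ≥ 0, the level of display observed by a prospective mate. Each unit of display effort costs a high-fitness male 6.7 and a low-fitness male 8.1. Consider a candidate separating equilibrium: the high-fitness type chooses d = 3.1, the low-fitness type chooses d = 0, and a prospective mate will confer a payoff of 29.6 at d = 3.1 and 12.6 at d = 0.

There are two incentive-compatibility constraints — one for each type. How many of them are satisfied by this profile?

High-fitness type: signal → 29.6 − 6.7 × 3.1 = 8.83; deviate to 0 → 12.6. IC fails (8.83 < 12.6).
Low-fitness type: stay at 0 → 12.6; mimic → 29.6 − 8.1 × 3.1 = 4.49. IC holds (12.6 ≥ 4.49).
1 of 2 constraints hold, so this profile is not an equilibrium.

1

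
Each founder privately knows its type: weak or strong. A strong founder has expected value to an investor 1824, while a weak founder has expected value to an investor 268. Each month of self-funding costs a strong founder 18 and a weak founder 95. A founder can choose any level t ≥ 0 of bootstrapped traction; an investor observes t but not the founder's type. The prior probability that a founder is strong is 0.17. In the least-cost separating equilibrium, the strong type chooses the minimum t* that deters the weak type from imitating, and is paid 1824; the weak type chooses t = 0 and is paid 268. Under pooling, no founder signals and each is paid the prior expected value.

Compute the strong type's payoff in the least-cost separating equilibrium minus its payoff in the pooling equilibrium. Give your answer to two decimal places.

Least-cost separating signal: t* solves 268 = 1824 − 95·t*, so t* = (1824 − 268)/95 ≈ 16.3789.
Strong type's separating payoff: 1824 − 18 × t* = 1824 − 18 × (1824 − 268)/95 = 1824 − 28008/95 ≈ 1529.1789.
Pooling payoff: 0.17 × 1824 + 0.83 × 268 = 532.52.
Difference: 1529.1789 − 532.52 = 996.6589, i.e. 996.66 to two decimal places.
The strong type prefers to separate.

996.66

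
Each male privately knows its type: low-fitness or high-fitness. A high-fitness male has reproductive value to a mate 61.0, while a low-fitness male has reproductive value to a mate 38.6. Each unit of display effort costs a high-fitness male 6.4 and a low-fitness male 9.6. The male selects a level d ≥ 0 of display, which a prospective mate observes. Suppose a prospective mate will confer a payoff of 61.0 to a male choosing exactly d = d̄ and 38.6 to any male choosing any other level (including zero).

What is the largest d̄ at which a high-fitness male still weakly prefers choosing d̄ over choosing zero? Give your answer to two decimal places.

3.50

Choosing d̄ yields the high-fitness type 61.0 − 6.4·d̄; choosing zero yields 38.6.
The high-fitness type is indifferent at 61.0 − 6.4·d̄ = 38.6, i.e. d̄ = (61.0 − 38.6) / 6.4 = 3.50.
For any d̄ above 3.50 the high-fitness type would rather pool at zero, so separation collapses.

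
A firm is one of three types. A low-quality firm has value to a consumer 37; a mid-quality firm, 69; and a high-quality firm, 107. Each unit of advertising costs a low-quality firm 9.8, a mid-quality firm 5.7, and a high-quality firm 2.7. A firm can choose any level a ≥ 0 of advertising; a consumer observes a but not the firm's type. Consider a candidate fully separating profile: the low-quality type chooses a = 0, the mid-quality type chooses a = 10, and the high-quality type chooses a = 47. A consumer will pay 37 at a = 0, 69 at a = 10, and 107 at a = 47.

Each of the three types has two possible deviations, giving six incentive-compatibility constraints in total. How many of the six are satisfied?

Mid-quality (own payoff 69 − 5.7×10 = 12): to a=0 gives 37 → profitable ✗; to a=47 gives 107 − 5.7×47 = -160.9 → no gain ✓.
High-quality (own payoff 107 − 2.7×47 = -19.9): to a=0 gives 37 → profitable ✗; to a=10 gives 69 − 2.7×10 = 42 → profitable ✗.
Low-quality (own payoff 37): to a=10 gives 69 − 9.8×10 = -29 → no gain ✓; to a=47 gives 107 − 9.8×47 = -353.6 → no gain ✓.
3 of the 6 constraints hold; not an equilibrium.

3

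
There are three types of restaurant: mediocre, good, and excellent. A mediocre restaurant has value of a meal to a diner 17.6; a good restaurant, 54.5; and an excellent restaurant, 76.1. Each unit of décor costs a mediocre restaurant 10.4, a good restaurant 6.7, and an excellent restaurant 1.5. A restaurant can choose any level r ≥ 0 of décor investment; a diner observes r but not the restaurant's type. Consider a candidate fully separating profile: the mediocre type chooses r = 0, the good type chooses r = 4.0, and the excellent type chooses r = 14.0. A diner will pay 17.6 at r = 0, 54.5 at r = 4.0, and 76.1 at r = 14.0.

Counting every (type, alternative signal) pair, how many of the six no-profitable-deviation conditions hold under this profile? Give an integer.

6

Good (own payoff 54.5 − 6.7×4.0 = 27.7): to r=0 gives 17.6 → no gain ✓; to r=14.0 gives 76.1 − 6.7×14.0 = -17.7 → no gain ✓.
Mediocre (own payoff 17.6): to r=4.0 gives 54.5 − 10.4×4.0 = 12.9 → no gain ✓; to r=14.0 gives 76.1 − 10.4×14.0 = -69.5 → no gain ✓.
Excellent (own payoff 76.1 − 1.5×14.0 = 55.1): to r=0 gives 17.6 → no gain ✓; to r=4.0 gives 54.5 − 1.5×4.0 = 48.5 → no gain ✓.
6 of the 6 constraints hold; this profile is a separating equilibrium.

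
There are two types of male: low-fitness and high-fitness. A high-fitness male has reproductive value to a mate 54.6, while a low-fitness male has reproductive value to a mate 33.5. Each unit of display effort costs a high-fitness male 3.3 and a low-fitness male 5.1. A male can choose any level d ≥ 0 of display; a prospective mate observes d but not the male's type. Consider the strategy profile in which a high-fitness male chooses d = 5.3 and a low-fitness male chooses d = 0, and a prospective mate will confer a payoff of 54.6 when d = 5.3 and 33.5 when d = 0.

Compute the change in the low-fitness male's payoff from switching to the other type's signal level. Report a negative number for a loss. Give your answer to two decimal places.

Playing d = 0 the low-fitness male receives 33.5.
Deviating to d = 5.3 brings payment 54.6 at cost 5.1 × 5.3 = 27.03, netting 27.57.
Gain from deviating: 27.57 − 33.5 = -5.93.
The gain is negative, so the low-fitness type's incentive-compatibility constraint is satisfied.

-5.93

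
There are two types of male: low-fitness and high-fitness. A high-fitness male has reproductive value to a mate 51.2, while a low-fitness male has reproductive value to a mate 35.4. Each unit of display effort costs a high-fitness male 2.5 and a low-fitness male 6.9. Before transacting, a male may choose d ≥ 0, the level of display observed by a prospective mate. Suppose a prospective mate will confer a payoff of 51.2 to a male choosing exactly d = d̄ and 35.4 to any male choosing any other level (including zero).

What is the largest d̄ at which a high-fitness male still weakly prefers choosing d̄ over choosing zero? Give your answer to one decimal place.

Choosing d̄ yields the high-fitness type 51.2 − 2.5·d̄; choosing zero yields 35.4.
The high-fitness type is indifferent at 51.2 − 2.5·d̄ = 35.4, i.e. d̄ = (51.2 − 35.4) / 2.5 ≈ 6.3.
For any d̄ above 6.3 the high-fitness type would rather pool at zero, so separation collapses.

6.3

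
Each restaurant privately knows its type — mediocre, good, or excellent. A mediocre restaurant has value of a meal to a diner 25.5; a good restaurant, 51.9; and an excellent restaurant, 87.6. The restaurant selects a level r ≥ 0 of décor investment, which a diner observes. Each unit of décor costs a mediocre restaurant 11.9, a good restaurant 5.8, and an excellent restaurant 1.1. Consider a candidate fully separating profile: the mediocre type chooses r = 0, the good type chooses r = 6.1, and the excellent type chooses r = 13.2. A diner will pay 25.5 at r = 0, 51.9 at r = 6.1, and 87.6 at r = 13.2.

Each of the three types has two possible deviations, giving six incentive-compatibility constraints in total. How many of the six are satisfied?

5

Excellent (own payoff 87.6 − 1.1×13.2 = 73.08): to r=0 gives 25.5 → no gain ✓; to r=6.1 gives 51.9 − 1.1×6.1 = 45.19 → no gain ✓.
Good (own payoff 51.9 − 5.8×6.1 = 16.52): to r=0 gives 25.5 → profitable ✗; to r=13.2 gives 87.6 − 5.8×13.2 = 11.04 → no gain ✓.
Mediocre (own payoff 25.5): to r=6.1 gives 51.9 − 11.9×6.1 = -20.69 → no gain ✓; to r=13.2 gives 87.6 − 11.9×13.2 = -69.48 → no gain ✓.
5 of the 6 constraints hold; not an equilibrium.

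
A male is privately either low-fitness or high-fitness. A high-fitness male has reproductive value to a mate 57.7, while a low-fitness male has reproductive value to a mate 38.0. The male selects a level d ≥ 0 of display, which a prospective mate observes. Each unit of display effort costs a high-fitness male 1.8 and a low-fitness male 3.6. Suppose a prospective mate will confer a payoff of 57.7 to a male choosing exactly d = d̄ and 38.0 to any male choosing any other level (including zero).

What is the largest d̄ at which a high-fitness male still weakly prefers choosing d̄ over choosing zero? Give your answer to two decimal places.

Choosing d̄ yields the high-fitness type 57.7 − 1.8·d̄; choosing zero yields 38.0.
The high-fitness type is indifferent at 57.7 − 1.8·d̄ = 38.0, i.e. d̄ = (57.7 − 38.0) / 1.8 ≈ 10.94.
For any d̄ above 10.94 the high-fitness type would rather pool at zero, so separation collapses.

10.94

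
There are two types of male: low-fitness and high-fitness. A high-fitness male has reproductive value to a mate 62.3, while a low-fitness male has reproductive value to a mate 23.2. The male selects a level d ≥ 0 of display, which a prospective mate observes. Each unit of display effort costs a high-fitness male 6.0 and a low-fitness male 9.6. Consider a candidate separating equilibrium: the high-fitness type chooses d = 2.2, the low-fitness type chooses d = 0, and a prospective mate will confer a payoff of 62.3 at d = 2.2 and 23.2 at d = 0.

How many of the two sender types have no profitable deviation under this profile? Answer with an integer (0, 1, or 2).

1

Low-fitness type: stay at 0 → 23.2; mimic → 62.3 − 9.6 × 2.2 = 41.18. IC fails (23.2 < 41.18).
High-fitness type: signal → 62.3 − 6.0 × 2.2 = 49.1; deviate to 0 → 23.2. IC holds (49.1 ≥ 23.2).
1 of 2 constraints hold, so this profile is not an equilibrium.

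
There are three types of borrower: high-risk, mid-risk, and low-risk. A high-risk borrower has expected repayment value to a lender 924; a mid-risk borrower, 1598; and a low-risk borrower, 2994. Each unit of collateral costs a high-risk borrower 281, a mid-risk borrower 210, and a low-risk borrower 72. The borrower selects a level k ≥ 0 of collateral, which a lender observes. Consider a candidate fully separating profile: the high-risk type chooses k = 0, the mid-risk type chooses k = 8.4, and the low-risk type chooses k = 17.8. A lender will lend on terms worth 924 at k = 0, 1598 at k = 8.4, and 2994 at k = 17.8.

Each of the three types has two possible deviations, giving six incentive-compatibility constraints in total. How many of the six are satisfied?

Mid-risk (own payoff 1598 − 210×8.4 = -166): to k=0 gives 924 → profitable ✗; to k=17.8 gives 2994 − 210×17.8 = -744 → no gain ✓.
Low-risk (own payoff 2994 − 72×17.8 = 1712.4): to k=0 gives 924 → no gain ✓; to k=8.4 gives 1598 − 72×8.4 = 993.2 → no gain ✓.
High-risk (own payoff 924): to k=8.4 gives 1598 − 281×8.4 = -762.4 → no gain ✓; to k=17.8 gives 2994 − 281×17.8 = -2007.8 → no gain ✓.
5 of the 6 constraints hold; not an equilibrium.

5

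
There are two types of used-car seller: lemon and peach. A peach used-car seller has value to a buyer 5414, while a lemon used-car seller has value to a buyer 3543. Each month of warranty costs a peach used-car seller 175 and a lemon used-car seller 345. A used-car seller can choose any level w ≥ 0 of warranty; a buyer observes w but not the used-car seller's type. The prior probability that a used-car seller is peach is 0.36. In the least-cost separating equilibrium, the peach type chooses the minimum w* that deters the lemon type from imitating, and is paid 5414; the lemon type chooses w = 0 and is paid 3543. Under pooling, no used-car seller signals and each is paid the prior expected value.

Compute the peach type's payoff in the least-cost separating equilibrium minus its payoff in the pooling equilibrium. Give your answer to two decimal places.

Least-cost separating signal: w* solves 3543 = 5414 − 345·w*, so w* = (5414 − 3543)/345 ≈ 5.4232.
Peach type's separating payoff: 5414 − 175 × w* = 5414 − 175 × (5414 − 3543)/345 = 5414 − 327425/345 ≈ 4464.9420.
Pooling payoff: 0.36 × 5414 + 0.64 × 3543 = 4216.56.
Difference: 4464.9420 − 4216.56 = 248.382, i.e. 248.38 to two decimal places.
The peach type prefers to separate.

248.38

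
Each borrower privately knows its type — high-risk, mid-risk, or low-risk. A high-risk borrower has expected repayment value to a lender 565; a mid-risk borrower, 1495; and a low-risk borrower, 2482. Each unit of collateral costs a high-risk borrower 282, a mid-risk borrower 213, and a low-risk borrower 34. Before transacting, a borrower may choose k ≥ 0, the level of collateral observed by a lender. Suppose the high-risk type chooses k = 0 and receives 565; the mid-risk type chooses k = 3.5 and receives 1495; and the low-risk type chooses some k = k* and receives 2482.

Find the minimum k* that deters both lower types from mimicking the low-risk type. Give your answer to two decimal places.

8.13

Mid-risk type (on-path payoff 1495 − 213×3.5 = 749.5) won't mimic when 749.5 ≥ 2482 − 213·k*, i.e. k* ≥ 8.13.
High-risk type (on-path payoff 565) won't mimic when 565 ≥ 2482 − 282·k*, i.e. k* ≥ 6.80.
Both must hold, so k* = max(6.80, 8.13) = 8.13. The mid-risk type's constraint binds.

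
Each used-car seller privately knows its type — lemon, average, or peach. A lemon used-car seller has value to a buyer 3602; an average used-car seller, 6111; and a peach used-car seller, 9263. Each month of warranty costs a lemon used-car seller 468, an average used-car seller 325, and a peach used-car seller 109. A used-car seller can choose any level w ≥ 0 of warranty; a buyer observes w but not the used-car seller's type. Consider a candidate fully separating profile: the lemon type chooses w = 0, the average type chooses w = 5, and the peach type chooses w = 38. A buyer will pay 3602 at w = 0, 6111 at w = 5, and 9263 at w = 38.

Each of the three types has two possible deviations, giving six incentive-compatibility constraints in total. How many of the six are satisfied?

4

Average (own payoff 6111 − 325×5 = 4486): to w=0 gives 3602 → no gain ✓; to w=38 gives 9263 − 325×38 = -3087 → no gain ✓.
Lemon (own payoff 3602): to w=5 gives 6111 − 468×5 = 3771 → profitable ✗; to w=38 gives 9263 − 468×38 = -8521 → no gain ✓.
Peach (own payoff 9263 − 109×38 = 5121): to w=0 gives 3602 → no gain ✓; to w=5 gives 6111 − 109×5 = 5566 → profitable ✗.
4 of the 6 constraints hold; not an equilibrium.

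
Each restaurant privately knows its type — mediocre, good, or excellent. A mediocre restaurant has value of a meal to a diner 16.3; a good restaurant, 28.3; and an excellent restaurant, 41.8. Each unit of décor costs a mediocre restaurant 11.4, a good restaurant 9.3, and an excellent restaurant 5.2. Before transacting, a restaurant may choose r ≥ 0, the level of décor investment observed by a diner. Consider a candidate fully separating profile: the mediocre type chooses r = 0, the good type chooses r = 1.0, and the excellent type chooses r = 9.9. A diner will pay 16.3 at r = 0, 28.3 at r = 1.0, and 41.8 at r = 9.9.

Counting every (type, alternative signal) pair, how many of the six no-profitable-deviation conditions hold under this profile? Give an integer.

3

Mediocre (own payoff 16.3): to r=1.0 gives 28.3 − 11.4×1.0 = 16.9 → profitable ✗; to r=9.9 gives 41.8 − 11.4×9.9 = -71.06 → no gain ✓.
Excellent (own payoff 41.8 − 5.2×9.9 = -9.68): to r=0 gives 16.3 → profitable ✗; to r=1.0 gives 28.3 − 5.2×1.0 = 23.1 → profitable ✗.
Good (own payoff 28.3 − 9.3×1.0 = 19): to r=0 gives 16.3 → no gain ✓; to r=9.9 gives 41.8 − 9.3×9.9 = -50.27 → no gain ✓.
3 of the 6 constraints hold; not an equilibrium.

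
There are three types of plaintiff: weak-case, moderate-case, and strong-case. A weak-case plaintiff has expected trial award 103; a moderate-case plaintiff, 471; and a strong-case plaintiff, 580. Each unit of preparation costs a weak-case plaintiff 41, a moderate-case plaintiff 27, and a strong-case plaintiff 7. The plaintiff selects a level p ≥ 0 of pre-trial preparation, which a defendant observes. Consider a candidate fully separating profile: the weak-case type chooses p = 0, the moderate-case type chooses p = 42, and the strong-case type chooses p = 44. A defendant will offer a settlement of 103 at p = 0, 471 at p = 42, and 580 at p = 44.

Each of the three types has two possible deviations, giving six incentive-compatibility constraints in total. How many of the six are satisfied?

Weak-case (own payoff 103): to p=42 gives 471 − 41×42 = -1251 → no gain ✓; to p=44 gives 580 − 41×44 = -1224 → no gain ✓.
Moderate-case (own payoff 471 − 27×42 = -663): to p=0 gives 103 → profitable ✗; to p=44 gives 580 − 27×44 = -608 → profitable ✗.
Strong-case (own payoff 580 − 7×44 = 272): to p=0 gives 103 → no gain ✓; to p=42 gives 471 − 7×42 = 177 → no gain ✓.
4 of the 6 constraints hold; not an equilibrium.

4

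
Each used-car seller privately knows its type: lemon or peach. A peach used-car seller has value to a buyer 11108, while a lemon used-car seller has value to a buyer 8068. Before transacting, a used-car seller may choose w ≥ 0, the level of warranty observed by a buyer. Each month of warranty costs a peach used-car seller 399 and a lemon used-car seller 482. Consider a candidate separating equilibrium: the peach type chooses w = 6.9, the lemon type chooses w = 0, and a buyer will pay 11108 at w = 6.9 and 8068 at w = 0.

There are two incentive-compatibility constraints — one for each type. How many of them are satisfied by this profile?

2

Peach type: signal → 11108 − 399 × 6.9 = 8354.9; deviate to 0 → 8068. IC holds (8354.9 ≥ 8068).
Lemon type: stay at 0 → 8068; mimic → 11108 − 482 × 6.9 = 7782.2. IC holds (8068 ≥ 7782.2).
2 of 2 constraints hold, so this is a separating equilibrium.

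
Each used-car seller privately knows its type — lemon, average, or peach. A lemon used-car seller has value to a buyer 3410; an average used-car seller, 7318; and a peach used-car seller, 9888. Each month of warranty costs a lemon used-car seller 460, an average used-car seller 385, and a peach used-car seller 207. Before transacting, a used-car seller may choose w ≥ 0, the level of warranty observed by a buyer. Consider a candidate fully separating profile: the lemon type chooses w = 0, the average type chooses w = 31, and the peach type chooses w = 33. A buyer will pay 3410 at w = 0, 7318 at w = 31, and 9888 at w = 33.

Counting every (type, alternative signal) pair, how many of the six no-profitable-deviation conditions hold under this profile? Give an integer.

3

Average (own payoff 7318 − 385×31 = -4617): to w=0 gives 3410 → profitable ✗; to w=33 gives 9888 − 385×33 = -2817 → profitable ✗.
Lemon (own payoff 3410): to w=31 gives 7318 − 460×31 = -6942 → no gain ✓; to w=33 gives 9888 − 460×33 = -5292 → no gain ✓.
Peach (own payoff 9888 − 207×33 = 3057): to w=0 gives 3410 → profitable ✗; to w=31 gives 7318 − 207×31 = 901 → no gain ✓.
3 of the 6 constraints hold; not an equilibrium.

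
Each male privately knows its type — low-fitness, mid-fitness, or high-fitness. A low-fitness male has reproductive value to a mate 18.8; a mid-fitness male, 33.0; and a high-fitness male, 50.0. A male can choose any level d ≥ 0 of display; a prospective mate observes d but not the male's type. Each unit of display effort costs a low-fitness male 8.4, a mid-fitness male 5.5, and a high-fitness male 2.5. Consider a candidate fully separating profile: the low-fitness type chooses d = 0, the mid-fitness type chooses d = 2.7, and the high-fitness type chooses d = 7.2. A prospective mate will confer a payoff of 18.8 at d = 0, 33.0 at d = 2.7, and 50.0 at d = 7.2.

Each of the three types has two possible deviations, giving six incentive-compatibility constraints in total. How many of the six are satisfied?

Low-fitness (own payoff 18.8): to d=2.7 gives 33.0 − 8.4×2.7 = 10.32 → no gain ✓; to d=7.2 gives 50.0 − 8.4×7.2 = -10.48 → no gain ✓.
Mid-fitness (own payoff 33.0 − 5.5×2.7 = 18.15): to d=0 gives 18.8 → profitable ✗; to d=7.2 gives 50.0 − 5.5×7.2 = 10.4 → no gain ✓.
High-fitness (own payoff 50.0 − 2.5×7.2 = 32): to d=0 gives 18.8 → no gain ✓; to d=2.7 gives 33.0 − 2.5×2.7 = 26.25 → no gain ✓.
5 of the 6 constraints hold; not an equilibrium.

5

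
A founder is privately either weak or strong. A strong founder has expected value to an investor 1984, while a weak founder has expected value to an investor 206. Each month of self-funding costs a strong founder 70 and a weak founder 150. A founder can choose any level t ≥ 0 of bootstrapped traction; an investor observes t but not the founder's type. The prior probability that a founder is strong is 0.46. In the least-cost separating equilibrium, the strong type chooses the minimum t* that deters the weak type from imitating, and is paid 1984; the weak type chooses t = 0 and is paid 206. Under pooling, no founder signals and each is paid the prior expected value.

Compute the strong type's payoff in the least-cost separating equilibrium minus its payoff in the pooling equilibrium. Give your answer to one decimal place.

Least-cost separating signal: t* solves 206 = 1984 − 150·t*, so t* = (1984 − 206)/150 ≈ 11.8533.
Strong type's separating payoff: 1984 − 70 × t* = 1984 − 70 × (1984 − 206)/150 = 1984 − 124460/150 ≈ 1154.267.
Pooling payoff: 0.46 × 1984 + 0.54 × 206 = 1023.88.
Difference: 1154.267 − 1023.88 = 130.387, i.e. 130.4 to one decimal place.
The strong type prefers to separate.

130.4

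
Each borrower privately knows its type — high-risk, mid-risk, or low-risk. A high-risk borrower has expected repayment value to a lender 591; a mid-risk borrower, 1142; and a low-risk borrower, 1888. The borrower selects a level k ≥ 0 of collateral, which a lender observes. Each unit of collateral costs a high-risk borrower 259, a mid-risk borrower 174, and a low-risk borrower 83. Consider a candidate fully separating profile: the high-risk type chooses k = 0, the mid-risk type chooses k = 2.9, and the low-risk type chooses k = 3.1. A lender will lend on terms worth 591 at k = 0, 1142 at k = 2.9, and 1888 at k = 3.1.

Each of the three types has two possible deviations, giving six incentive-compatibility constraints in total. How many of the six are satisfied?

Mid-risk (own payoff 1142 − 174×2.9 = 637.4): to k=0 gives 591 → no gain ✓; to k=3.1 gives 1888 − 174×3.1 = 1348.6 → profitable ✗.
High-risk (own payoff 591): to k=2.9 gives 1142 − 259×2.9 = 390.9 → no gain ✓; to k=3.1 gives 1888 − 259×3.1 = 1085.1 → profitable ✗.
Low-risk (own payoff 1888 − 83×3.1 = 1630.7): to k=0 gives 591 → no gain ✓; to k=2.9 gives 1142 − 83×2.9 = 901.3 → no gain ✓.
4 of the 6 constraints hold; not an equilibrium.

4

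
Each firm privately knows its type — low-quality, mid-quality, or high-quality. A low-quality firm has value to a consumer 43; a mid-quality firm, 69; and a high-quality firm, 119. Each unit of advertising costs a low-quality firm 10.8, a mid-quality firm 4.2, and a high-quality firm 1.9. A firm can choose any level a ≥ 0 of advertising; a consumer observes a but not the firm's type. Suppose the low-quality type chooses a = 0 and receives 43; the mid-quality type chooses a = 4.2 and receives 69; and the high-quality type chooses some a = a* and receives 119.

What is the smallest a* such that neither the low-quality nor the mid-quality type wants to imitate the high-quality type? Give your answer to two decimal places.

Low-quality type (on-path payoff 43) won't mimic when 43 ≥ 119 − 10.8·a*, i.e. a* ≥ 7.04.
Mid-quality type (on-path payoff 69 − 4.2×4.2 = 51.36) won't mimic when 51.36 ≥ 119 − 4.2·a*, i.e. a* ≥ 16.10.
Both must hold, so a* = max(7.04, 16.10) = 16.10. The mid-quality type's constraint binds.

16.10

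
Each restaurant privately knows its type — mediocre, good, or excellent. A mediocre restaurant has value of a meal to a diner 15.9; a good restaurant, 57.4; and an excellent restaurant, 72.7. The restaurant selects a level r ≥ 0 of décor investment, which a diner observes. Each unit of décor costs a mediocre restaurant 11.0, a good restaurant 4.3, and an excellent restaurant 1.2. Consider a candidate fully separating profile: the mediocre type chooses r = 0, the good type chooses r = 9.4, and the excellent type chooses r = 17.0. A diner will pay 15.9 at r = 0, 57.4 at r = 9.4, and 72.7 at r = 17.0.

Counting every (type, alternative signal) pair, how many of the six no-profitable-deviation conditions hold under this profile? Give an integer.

Mediocre (own payoff 15.9): to r=9.4 gives 57.4 − 11.0×9.4 = -46 → no gain ✓; to r=17.0 gives 72.7 − 11.0×17.0 = -114.3 → no gain ✓.
Excellent (own payoff 72.7 − 1.2×17.0 = 52.3): to r=0 gives 15.9 → no gain ✓; to r=9.4 gives 57.4 − 1.2×9.4 = 46.12 → no gain ✓.
Good (own payoff 57.4 − 4.3×9.4 = 16.98): to r=0 gives 15.9 → no gain ✓; to r=17.0 gives 72.7 − 4.3×17.0 = -0.4 → no gain ✓.
6 of the 6 constraints hold; this profile is a separating equilibrium.

6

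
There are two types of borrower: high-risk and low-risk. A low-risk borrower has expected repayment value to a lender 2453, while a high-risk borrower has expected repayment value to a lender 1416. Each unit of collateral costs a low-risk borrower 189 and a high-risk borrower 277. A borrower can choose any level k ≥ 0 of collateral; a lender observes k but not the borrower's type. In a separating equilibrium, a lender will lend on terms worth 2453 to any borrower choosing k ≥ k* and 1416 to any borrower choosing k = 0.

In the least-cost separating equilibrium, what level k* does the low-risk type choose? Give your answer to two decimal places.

A high-risk borrower choosing k = 0 receives 1416.
Imitating at k* instead would pay 2453 at cost 277·k*, netting 2453 − 277·k*.
Indifference: 1416 = 2453 − 277·k*, so k* = (2453 − 1416) / 277 ≈ 3.74.
At k* the high-risk type's incentive constraint just binds; the low-risk type strictly prefers k* since its per-unit cost is lower.

3.74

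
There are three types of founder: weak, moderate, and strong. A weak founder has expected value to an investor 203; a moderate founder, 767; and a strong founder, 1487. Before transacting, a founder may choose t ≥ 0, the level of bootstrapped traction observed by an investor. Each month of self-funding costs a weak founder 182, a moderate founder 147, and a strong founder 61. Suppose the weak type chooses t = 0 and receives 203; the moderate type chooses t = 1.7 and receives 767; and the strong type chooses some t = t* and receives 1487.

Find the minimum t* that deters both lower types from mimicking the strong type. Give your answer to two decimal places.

7.05

Weak type (on-path payoff 203) won't mimic when 203 ≥ 1487 − 182·t*, i.e. t* ≥ 7.05.
Moderate type (on-path payoff 767 − 147×1.7 = 517.1) won't mimic when 517.1 ≥ 1487 − 147·t*, i.e. t* ≥ 6.60.
Both must hold, so t* = max(7.05, 6.60) = 7.05. The weak type's constraint binds.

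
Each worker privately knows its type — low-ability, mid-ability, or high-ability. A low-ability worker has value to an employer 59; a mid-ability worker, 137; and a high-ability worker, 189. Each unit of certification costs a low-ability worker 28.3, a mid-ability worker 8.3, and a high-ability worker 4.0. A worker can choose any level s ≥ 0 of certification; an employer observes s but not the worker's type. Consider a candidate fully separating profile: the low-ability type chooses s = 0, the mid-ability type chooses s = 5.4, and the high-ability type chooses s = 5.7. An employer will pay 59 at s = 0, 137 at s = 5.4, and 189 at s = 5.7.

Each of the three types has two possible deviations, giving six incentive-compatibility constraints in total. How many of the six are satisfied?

Mid-ability (own payoff 137 − 8.3×5.4 = 92.18): to s=0 gives 59 → no gain ✓; to s=5.7 gives 189 − 8.3×5.7 = 141.69 → profitable ✗.
High-ability (own payoff 189 − 4.0×5.7 = 166.2): to s=0 gives 59 → no gain ✓; to s=5.4 gives 137 − 4.0×5.4 = 115.4 → no gain ✓.
Low-ability (own payoff 59): to s=5.4 gives 137 − 28.3×5.4 = -15.82 → no gain ✓; to s=5.7 gives 189 − 28.3×5.7 = 27.69 → no gain ✓.
5 of the 6 constraints hold; not an equilibrium.

5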